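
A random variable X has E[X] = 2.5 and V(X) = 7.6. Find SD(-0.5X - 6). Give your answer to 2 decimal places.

V(-0.5X - 6) = (-0.5)²·7.6 = 1.9
SD(-0.5X - 6) = √1.9 ≈ 1.38

1.38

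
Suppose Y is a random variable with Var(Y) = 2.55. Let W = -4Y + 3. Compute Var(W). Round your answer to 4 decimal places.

40.8000

Var(-4Y + 3) = (-4)²·Var(Y) = 16·2.55 = 40.8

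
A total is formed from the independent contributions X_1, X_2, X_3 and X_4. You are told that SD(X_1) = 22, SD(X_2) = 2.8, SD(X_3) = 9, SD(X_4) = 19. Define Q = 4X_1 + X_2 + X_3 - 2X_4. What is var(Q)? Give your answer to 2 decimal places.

var(X_1) = 484, var(X_2) = 7.84, var(X_3) = 81, var(X_4) = 361
By independence, var(Q) = (4)²var(X_1) + (1)²var(X_2) + (1)²var(X_3) + (-2)²var(X_4)
= (4)²·484 + (1)²·7.84 + (1)²·81 + (-2)²·361 = 9276.84

9276.84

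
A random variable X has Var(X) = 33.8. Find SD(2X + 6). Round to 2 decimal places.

11.63

Var(2X + 6) = (2)²·33.8 = 135.2
SD(2X + 6) = √135.2 ≈ 11.63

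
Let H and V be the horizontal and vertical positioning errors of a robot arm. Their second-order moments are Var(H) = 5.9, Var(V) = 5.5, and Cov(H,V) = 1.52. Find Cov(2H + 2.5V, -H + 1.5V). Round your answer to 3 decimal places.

Cov(2H + 2.5V, -H + 1.5V) = (2)(-1)Var(H) + (2.5)(1.5)Var(V) + [(2)(1.5) + (2.5)(-1)]Cov(H,V)
= -2·5.9 + 3.75·5.5 + 0.5·1.52 = 9.585

9.585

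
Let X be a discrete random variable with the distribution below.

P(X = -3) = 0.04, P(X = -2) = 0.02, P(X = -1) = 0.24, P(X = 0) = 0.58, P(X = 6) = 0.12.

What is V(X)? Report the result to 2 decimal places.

4.90

E[X] = (-3)(0.04) + (-2)(0.02) + (-1)(0.24) + (0)(0.58) + (6)(0.12) = 0.32
E[X²] = (-3)²(0.04) + (-2)²(0.02) + (-1)²(0.24) + (0)²(0.58) + (6)²(0.12) = 5
V(X) = E[X²] − (E[X])² = 5 − (0.32)² = 4.8976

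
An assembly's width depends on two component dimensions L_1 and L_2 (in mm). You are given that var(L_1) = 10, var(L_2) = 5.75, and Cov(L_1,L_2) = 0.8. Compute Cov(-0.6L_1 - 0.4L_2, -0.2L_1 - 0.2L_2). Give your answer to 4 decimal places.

1.8200

Cov(-0.6L_1 - 0.4L_2, -0.2L_1 - 0.2L_2) = (-0.6)(-0.2)var(L_1) + (-0.4)(-0.2)var(L_2) + [(-0.6)(-0.2) + (-0.4)(-0.2)]Cov(L_1,L_2)
= 0.12·10 + 0.08·5.75 + 0.2·0.8 = 1.82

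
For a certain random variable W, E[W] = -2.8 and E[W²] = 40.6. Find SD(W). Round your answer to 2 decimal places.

Var(W) = 40.6 − (-2.8)² = 32.76
SD(W) = √32.76 ≈ 5.72

5.72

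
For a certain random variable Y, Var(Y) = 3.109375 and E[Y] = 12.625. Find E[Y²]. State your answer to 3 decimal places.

162.500

E[Y²] = Var(Y) + (E[Y])² = 3.109375 + (12.625)² = 162.5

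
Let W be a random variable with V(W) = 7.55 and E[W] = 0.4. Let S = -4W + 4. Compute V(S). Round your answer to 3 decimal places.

V(-4W + 4) = (-4)²·V(W) = 16·7.55 = 120.8

120.800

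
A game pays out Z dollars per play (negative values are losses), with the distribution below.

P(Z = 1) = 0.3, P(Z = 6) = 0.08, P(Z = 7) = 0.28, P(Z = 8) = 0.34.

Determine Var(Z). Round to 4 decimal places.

8.8484

E[Z] = (1)(0.3) + (6)(0.08) + (7)(0.28) + (8)(0.34) = 5.46
E[Z²] = (1)²(0.3) + (6)²(0.08) + (7)²(0.28) + (8)²(0.34) = 38.66
Var(Z) = E[Z²] − (E[Z])² = 38.66 − (5.46)² = 8.8484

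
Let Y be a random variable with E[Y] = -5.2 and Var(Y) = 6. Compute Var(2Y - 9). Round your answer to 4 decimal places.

24.0000

Var(2Y - 9) = (2)²·Var(Y) = 4·6 = 24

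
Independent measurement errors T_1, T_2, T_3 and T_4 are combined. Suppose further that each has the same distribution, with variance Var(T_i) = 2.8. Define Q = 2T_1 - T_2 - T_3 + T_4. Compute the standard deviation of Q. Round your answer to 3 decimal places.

By independence, Var(Q) = (2)²Var(T_1) + (-1)²Var(T_2) + (-1)²Var(T_3) + (1)²Var(T_4)
= (2)²·2.8 + (-1)²·2.8 + (-1)²·2.8 + (1)²·2.8 = 19.6
σ(Q) = √19.6 ≈ 4.427

4.427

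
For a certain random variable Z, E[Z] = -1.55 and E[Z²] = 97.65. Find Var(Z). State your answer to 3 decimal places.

Var(Z) = 97.65 − (-1.55)² = 95.2475

95.248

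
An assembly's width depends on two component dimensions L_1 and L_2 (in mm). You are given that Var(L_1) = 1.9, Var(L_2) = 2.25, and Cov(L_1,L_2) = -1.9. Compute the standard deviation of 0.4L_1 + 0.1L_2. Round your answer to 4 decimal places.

Var(0.4L_1 + 0.1L_2) = (0.4)²·Var(L_1) + (0.1)²·Var(L_2) + 2·(0.4)·(0.1)·Cov(L_1,L_2)
= 0.16·1.9 + 0.01·2.25 + 0.08·-1.9 = 0.1745
sd(0.4L_1 + 0.1L_2) = √0.1745 ≈ 0.4177

0.4177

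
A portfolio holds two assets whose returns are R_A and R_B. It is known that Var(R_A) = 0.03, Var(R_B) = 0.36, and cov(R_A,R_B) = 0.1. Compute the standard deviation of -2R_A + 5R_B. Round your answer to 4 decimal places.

2.6683

Var(-2R_A + 5R_B) = (-2)²·Var(R_A) + (5)²·Var(R_B) + 2·(-2)·(5)·cov(R_A,R_B)
= 4·0.03 + 25·0.36 + -20·0.1 = 7.12
σ(-2R_A + 5R_B) = √7.12 ≈ 2.6683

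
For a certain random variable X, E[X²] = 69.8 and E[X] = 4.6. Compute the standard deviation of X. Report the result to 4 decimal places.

6.9742

V(X) = 69.8 − (4.6)² = 48.64
SD(X) = √48.64 ≈ 6.9742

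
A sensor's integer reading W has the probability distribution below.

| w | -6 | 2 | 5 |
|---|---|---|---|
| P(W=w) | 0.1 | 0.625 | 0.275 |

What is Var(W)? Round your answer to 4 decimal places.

E[W] = (-6)(0.1) + (2)(0.625) + (5)(0.275) = 2.025
E[W²] = (-6)²(0.1) + (2)²(0.625) + (5)²(0.275) = 12.975
Var(W) = E[W²] − (E[W])² = 12.975 − (2.025)² = 8.874375

8.8744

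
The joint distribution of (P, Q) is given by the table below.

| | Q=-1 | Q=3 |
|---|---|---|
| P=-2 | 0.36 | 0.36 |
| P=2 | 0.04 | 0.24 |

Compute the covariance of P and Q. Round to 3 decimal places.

1.152

E[P] = -0.88,  E[Q] = 1.4
E[PQ] = -0.08
cov(P,Q) = E[PQ] − E[P]E[Q] = -0.08 − (-0.88)(1.4) = 1.152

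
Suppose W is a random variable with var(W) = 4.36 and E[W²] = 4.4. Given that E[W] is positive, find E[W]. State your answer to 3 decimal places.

(E[W])² = E[W²] − var(W) = 4.4 − 4.36 = 0.04
E[W] = √0.04 = 0.2

0.200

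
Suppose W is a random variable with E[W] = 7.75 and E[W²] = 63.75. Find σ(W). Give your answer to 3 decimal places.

1.920

var(W) = 63.75 − (7.75)² = 3.6875
σ(W) = √3.6875 ≈ 1.920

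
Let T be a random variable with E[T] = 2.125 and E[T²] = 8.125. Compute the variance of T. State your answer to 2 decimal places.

3.61

var(T) = 8.125 − (2.125)² = 3.609375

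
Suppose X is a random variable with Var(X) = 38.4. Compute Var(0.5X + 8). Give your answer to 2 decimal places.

Var(0.5X + 8) = (0.5)²·Var(X) = 0.25·38.4 = 9.6

9.60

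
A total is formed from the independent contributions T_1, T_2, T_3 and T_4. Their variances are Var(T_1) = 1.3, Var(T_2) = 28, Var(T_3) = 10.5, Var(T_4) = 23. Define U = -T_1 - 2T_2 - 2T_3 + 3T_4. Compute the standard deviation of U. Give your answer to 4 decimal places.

By independence, Var(U) = (-1)²Var(T_1) + (-2)²Var(T_2) + (-2)²Var(T_3) + (3)²Var(T_4)
= (-1)²·1.3 + (-2)²·28 + (-2)²·10.5 + (3)²·23 = 362.3
SD(U) = √362.3 ≈ 19.0342

19.0342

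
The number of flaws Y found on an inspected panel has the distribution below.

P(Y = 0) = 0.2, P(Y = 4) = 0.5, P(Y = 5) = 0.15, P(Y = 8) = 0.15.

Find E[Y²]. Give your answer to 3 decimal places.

E[Y²] = (0)²(0.2) + (4)²(0.5) + (5)²(0.15) + (8)²(0.15) = 21.35

21.350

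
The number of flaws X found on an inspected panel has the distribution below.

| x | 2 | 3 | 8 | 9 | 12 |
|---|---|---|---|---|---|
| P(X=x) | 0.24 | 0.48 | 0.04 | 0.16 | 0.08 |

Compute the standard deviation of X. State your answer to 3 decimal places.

3.285

E[X] = (2)(0.24) + (3)(0.48) + (8)(0.04) + (9)(0.16) + (12)(0.08) = 4.64
E[X²] = (2)²(0.24) + (3)²(0.48) + (8)²(0.04) + (9)²(0.16) + (12)²(0.08) = 32.32
Var(X) = E[X²] − (E[X])² = 32.32 − (4.64)² = 10.7904
SD(X) = √10.7904 ≈ 3.285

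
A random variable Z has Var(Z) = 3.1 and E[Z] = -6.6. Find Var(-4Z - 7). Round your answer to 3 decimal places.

Var(-4Z - 7) = (-4)²·Var(Z) = 16·3.1 = 49.6

49.600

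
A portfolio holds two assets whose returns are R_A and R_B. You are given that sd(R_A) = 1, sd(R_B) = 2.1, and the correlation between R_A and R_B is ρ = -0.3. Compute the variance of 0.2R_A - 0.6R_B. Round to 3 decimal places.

1.779

var(R_A) = (1)² = 1;  var(R_B) = (2.1)² = 4.41
Cov(R_A,R_B) = ρ·sd(R_A)·sd(R_B) = -0.3·1·2.1 = -0.63
var(0.2R_A - 0.6R_B) = (0.2)²·var(R_A) + (-0.6)²·var(R_B) + 2·(0.2)·(-0.6)·Cov(R_A,R_B)
= 0.04·1 + 0.36·4.41 + -0.24·-0.63 = 1.7788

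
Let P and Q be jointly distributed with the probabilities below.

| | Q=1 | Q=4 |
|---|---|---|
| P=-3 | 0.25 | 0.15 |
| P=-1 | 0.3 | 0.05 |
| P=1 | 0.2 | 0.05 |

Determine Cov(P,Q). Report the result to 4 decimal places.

E[P] = -1.3,  E[Q] = 1.75
E[PQ] = -2.65
Cov(P,Q) = E[PQ] − E[P]E[Q] = -2.65 − (-1.3)(1.75) = -0.375

-0.3750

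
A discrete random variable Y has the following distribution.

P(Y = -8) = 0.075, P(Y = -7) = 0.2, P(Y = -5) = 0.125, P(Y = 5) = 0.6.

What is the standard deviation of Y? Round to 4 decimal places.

E[Y] = (-8)(0.075) + (-7)(0.2) + (-5)(0.125) + (5)(0.6) = 0.375
E[Y²] = (-8)²(0.075) + (-7)²(0.2) + (-5)²(0.125) + (5)²(0.6) = 32.725
V(Y) = E[Y²] − (E[Y])² = 32.725 − (0.375)² = 32.584375
σ(Y) = √32.584375 ≈ 5.7083

5.7083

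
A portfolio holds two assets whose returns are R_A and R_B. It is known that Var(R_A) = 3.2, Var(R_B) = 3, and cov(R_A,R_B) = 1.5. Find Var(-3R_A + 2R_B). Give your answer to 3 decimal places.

Var(-3R_A + 2R_B) = (-3)²·Var(R_A) + (2)²·Var(R_B) + 2·(-3)·(2)·cov(R_A,R_B)
= 9·3.2 + 4·3 + -12·1.5 = 22.8

22.800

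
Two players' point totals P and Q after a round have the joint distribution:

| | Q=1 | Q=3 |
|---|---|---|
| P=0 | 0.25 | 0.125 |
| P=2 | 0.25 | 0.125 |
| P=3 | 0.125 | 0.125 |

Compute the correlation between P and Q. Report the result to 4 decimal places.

0.1054

E[P] = 1.5,  E[Q] = 1.75
E[PQ] = 2.75
cov(P,Q) = E[PQ] − E[P]E[Q] = 2.75 − (1.5)(1.75) = 0.125
V(P) = 1.5,  V(Q) = 0.9375
ρ = 0.125 / √(1.5·0.9375) ≈ 0.1054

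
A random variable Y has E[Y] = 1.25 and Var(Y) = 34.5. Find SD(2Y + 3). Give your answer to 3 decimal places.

Var(2Y + 3) = (2)²·34.5 = 138
SD(2Y + 3) = √138 ≈ 11.747

11.747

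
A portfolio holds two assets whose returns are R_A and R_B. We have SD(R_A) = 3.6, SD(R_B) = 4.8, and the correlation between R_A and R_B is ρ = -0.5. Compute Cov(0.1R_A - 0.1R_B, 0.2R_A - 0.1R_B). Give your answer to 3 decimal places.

Var(R_A) = (3.6)² = 12.96;  Var(R_B) = (4.8)² = 23.04
Cov(R_A,R_B) = ρ·SD(R_A)·SD(R_B) = -0.5·3.6·4.8 = -8.64
Cov(0.1R_A - 0.1R_B, 0.2R_A - 0.1R_B) = (0.1)(0.2)Var(R_A) + (-0.1)(-0.1)Var(R_B) + [(0.1)(-0.1) + (-0.1)(0.2)]Cov(R_A,R_B)
= 0.02·12.96 + 0.01·23.04 + -0.03·-8.64 = 0.7488

0.749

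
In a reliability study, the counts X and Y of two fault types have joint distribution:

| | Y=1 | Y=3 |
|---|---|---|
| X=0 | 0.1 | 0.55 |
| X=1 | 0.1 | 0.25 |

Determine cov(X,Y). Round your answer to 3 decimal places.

E[X] = 0.35,  E[Y] = 2.6
E[XY] = 0.85
cov(X,Y) = E[XY] − E[X]E[Y] = 0.85 − (0.35)(2.6) = -0.06

-0.060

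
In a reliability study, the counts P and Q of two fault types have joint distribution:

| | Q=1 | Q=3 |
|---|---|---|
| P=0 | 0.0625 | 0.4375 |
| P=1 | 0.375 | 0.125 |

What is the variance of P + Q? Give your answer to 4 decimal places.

E[P] = 0.5,  E[Q] = 2.125,  E[PQ] = 0.75
Var(P) = 0.5 − (0.5)² = 0.25;  Var(Q) = 5.5 − (2.125)² = 0.984375
Cov(P,Q) = 0.75 − (0.5)(2.125) = -0.3125
Var(P + Q) = (1)²·0.25 + (1)²·0.984375 + 2·(1)·(1)·-0.3125 = 0.609375

0.6094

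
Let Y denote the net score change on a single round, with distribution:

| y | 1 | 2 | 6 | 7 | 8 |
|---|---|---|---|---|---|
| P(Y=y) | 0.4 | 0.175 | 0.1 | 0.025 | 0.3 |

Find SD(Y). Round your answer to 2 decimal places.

E[Y] = (1)(0.4) + (2)(0.175) + (6)(0.1) + (7)(0.025) + (8)(0.3) = 3.925
E[Y²] = (1)²(0.4) + (2)²(0.175) + (6)²(0.1) + (7)²(0.025) + (8)²(0.3) = 25.125
var(Y) = E[Y²] − (E[Y])² = 25.125 − (3.925)² = 9.719375
SD(Y) = √9.719375 ≈ 3.12

3.12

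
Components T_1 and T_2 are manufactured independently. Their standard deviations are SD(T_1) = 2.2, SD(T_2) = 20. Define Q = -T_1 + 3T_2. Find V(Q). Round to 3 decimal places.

V(T_1) = 4.84, V(T_2) = 400
By independence, V(Q) = (-1)²V(T_1) + (3)²V(T_2)
= (-1)²·4.84 + (3)²·400 = 3604.84

3604.840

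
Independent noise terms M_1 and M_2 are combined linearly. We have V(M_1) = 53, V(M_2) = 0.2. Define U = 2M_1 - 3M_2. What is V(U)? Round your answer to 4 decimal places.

By independence, V(U) = (2)²V(M_1) + (-3)²V(M_2)
= (2)²·53 + (-3)²·0.2 = 213.8

213.8000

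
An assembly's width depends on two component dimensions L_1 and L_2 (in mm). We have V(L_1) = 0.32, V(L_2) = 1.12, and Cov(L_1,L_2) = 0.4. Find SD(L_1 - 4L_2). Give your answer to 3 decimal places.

V(L_1 - 4L_2) = (1)²·V(L_1) + (-4)²·V(L_2) + 2·(1)·(-4)·Cov(L_1,L_2)
= 1·0.32 + 16·1.12 + -8·0.4 = 15.04
SD(L_1 - 4L_2) = √15.04 ≈ 3.878

3.878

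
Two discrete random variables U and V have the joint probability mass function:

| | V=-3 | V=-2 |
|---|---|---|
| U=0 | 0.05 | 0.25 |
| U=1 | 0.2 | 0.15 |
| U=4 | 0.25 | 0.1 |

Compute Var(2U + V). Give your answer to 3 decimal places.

10.500

E[U] = 1.75,  E[V] = -2.5,  E[UV] = -4.7
Var(U) = 5.95 − (1.75)² = 2.8875;  Var(V) = 6.5 − (-2.5)² = 0.25
cov(U,V) = -4.7 − (1.75)(-2.5) = -0.325
Var(2U + V) = (2)²·2.8875 + (1)²·0.25 + 2·(2)·(1)·-0.325 = 10.5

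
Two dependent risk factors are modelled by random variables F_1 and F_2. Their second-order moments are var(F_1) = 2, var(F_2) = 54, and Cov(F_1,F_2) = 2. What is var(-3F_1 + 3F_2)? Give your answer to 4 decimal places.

468.0000

var(-3F_1 + 3F_2) = (-3)²·var(F_1) + (3)²·var(F_2) + 2·(-3)·(3)·Cov(F_1,F_2)
= 9·2 + 9·54 + -18·2 = 468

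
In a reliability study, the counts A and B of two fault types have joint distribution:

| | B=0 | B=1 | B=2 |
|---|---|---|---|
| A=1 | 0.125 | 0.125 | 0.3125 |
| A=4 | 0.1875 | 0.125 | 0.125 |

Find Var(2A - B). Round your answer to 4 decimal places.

11.0000

E[A] = 2.3125,  E[B] = 1.125,  E[AB] = 2.25
Var(A) = 7.5625 − (2.3125)² = 2.21484375;  Var(B) = 2 − (1.125)² = 0.734375
Cov(A,B) = 2.25 − (2.3125)(1.125) = -0.3515625
Var(2A - B) = (2)²·2.21484375 + (-1)²·0.734375 + 2·(2)·(-1)·-0.3515625 = 11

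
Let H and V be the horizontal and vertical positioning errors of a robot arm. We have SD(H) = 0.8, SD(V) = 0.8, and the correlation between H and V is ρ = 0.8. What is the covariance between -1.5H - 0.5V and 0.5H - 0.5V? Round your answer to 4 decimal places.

-0.0640

var(H) = (0.8)² = 0.64;  var(V) = (0.8)² = 0.64
cov(H,V) = ρ·SD(H)·SD(V) = 0.8·0.8·0.8 = 0.512
cov(-1.5H - 0.5V, 0.5H - 0.5V) = (-1.5)(0.5)var(H) + (-0.5)(-0.5)var(V) + [(-1.5)(-0.5) + (-0.5)(0.5)]cov(H,V)
= -0.75·0.64 + 0.25·0.64 + 0.5·0.512 = -0.064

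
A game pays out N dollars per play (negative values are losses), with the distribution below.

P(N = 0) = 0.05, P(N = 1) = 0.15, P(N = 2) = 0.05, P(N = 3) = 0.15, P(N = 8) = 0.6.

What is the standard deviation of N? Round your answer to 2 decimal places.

3.14

E[N] = (0)(0.05) + (1)(0.15) + (2)(0.05) + (3)(0.15) + (8)(0.6) = 5.5
E[N²] = (0)²(0.05) + (1)²(0.15) + (2)²(0.05) + (3)²(0.15) + (8)²(0.6) = 40.1
V(N) = E[N²] − (E[N])² = 40.1 − (5.5)² = 9.85
SD(N) = √9.85 ≈ 3.14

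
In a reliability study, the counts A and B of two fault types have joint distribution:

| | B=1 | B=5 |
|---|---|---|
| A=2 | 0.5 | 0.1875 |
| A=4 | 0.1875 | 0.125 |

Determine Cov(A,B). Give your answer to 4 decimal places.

0.2188

E[A] = 2.625,  E[B] = 2.25
E[AB] = 6.125
Cov(A,B) = E[AB] − E[A]E[B] = 6.125 − (2.625)(2.25) = 0.21875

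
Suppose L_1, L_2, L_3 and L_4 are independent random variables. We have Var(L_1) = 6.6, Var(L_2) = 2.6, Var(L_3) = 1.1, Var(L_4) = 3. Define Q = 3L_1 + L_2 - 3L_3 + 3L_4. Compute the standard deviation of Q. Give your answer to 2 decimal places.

By independence, Var(Q) = (3)²Var(L_1) + (1)²Var(L_2) + (-3)²Var(L_3) + (3)²Var(L_4)
= (3)²·6.6 + (1)²·2.6 + (-3)²·1.1 + (3)²·3 = 98.9
SD(Q) = √98.9 ≈ 9.94

9.94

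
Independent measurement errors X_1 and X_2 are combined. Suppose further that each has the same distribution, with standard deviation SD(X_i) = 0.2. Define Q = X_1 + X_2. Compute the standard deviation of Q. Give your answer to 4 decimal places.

0.2828

var(X_i) = (0.2)² = 0.04
By independence, var(Q) = (1)²var(X_1) + (1)²var(X_2)
= (1)²·0.04 + (1)²·0.04 = 0.08
SD(Q) = √0.08 ≈ 0.2828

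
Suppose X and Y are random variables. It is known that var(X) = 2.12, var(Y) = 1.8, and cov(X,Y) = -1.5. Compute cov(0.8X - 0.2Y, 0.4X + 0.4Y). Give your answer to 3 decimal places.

cov(0.8X - 0.2Y, 0.4X + 0.4Y) = (0.8)(0.4)var(X) + (-0.2)(0.4)var(Y) + [(0.8)(0.4) + (-0.2)(0.4)]cov(X,Y)
= 0.32·2.12 + -0.08·1.8 + 0.24·-1.5 = 0.1744

0.174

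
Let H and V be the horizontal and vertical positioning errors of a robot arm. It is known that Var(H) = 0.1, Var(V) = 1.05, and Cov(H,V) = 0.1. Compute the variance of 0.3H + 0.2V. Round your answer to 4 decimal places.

Var(0.3H + 0.2V) = (0.3)²·Var(H) + (0.2)²·Var(V) + 2·(0.3)·(0.2)·Cov(H,V)
= 0.09·0.1 + 0.04·1.05 + 0.12·0.1 = 0.063

0.0630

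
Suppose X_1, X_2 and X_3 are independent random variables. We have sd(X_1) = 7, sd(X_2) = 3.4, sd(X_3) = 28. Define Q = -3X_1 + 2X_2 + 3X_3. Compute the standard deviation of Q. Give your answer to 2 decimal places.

86.85

Var(X_1) = 49, Var(X_2) = 11.56, Var(X_3) = 784
By independence, Var(Q) = (-3)²Var(X_1) + (2)²Var(X_2) + (3)²Var(X_3)
= (-3)²·49 + (2)²·11.56 + (3)²·784 = 7543.24
sd(Q) = √7543.24 ≈ 86.85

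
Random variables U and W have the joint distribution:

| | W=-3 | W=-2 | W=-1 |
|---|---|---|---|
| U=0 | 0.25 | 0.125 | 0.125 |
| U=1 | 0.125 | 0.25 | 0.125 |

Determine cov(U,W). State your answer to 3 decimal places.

0.063

E[U] = 0.5,  E[W] = -2.125
E[UW] = -1
cov(U,W) = E[UW] − E[U]E[W] = -1 − (0.5)(-2.125) = 0.0625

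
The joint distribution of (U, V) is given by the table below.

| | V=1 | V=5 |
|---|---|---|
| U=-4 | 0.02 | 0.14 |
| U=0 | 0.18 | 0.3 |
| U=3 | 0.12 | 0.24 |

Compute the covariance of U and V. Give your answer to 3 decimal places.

E[U] = 0.44,  E[V] = 3.72
E[UV] = 1.08
Cov(U,V) = E[UV] − E[U]E[V] = 1.08 − (0.44)(3.72) = -0.5568

-0.557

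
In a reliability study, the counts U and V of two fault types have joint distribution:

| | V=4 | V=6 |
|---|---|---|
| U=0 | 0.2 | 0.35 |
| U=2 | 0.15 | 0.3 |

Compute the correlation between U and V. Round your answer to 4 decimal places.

E[U] = 0.9,  E[V] = 5.3
E[UV] = 4.8
cov(U,V) = E[UV] − E[U]E[V] = 4.8 − (0.9)(5.3) = 0.03
var(U) = 0.99,  var(V) = 0.91
ρ = 0.03 / √(0.99·0.91) ≈ 0.0316

0.0316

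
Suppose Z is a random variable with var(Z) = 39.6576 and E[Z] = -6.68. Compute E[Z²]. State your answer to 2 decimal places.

E[Z²] = var(Z) + (E[Z])² = 39.6576 + (-6.68)² = 84.28

84.28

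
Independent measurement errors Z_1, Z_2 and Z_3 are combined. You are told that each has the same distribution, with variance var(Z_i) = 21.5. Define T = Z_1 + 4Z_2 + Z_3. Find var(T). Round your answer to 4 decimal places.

By independence, var(T) = (1)²var(Z_1) + (4)²var(Z_2) + (1)²var(Z_3)
= (1)²·21.5 + (4)²·21.5 + (1)²·21.5 = 387

387.0000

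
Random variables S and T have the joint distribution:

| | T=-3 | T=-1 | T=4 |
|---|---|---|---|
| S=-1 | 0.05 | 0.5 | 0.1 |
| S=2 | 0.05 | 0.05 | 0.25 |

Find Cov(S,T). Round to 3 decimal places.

1.823

E[S] = 0.05,  E[T] = 0.55
E[ST] = 1.85
Cov(S,T) = E[ST] − E[S]E[T] = 1.85 − (0.05)(0.55) = 1.8225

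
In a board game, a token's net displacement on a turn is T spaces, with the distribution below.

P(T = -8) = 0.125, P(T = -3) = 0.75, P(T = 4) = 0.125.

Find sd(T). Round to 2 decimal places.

3.03

E[T] = (-8)(0.125) + (-3)(0.75) + (4)(0.125) = -2.75
E[T²] = (-8)²(0.125) + (-3)²(0.75) + (4)²(0.125) = 16.75
Var(T) = E[T²] − (E[T])² = 16.75 − (-2.75)² = 9.1875
sd(T) = √9.1875 ≈ 3.03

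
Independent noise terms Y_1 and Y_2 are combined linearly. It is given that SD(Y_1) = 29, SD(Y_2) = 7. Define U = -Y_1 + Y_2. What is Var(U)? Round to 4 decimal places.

890.0000

Var(Y_1) = 841, Var(Y_2) = 49
By independence, Var(U) = (-1)²Var(Y_1) + (1)²Var(Y_2)
= (-1)²·841 + (1)²·49 = 890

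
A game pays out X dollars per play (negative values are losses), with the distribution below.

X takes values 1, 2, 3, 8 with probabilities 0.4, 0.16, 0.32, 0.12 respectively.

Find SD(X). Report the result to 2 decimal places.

E[X] = (1)(0.4) + (2)(0.16) + (3)(0.32) + (8)(0.12) = 2.64
E[X²] = (1)²(0.4) + (2)²(0.16) + (3)²(0.32) + (8)²(0.12) = 11.6
Var(X) = E[X²] − (E[X])² = 11.6 − (2.64)² = 4.6304
SD(X) = √4.6304 ≈ 2.15

2.15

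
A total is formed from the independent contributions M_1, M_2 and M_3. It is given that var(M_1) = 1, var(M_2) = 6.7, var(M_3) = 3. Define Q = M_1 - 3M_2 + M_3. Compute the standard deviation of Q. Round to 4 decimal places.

By independence, var(Q) = (1)²var(M_1) + (-3)²var(M_2) + (1)²var(M_3)
= (1)²·1 + (-3)²·6.7 + (1)²·3 = 64.3
SD(Q) = √64.3 ≈ 8.0187

8.0187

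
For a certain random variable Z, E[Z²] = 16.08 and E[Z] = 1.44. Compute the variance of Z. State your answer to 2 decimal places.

var(Z) = 16.08 − (1.44)² = 14.0064

14.01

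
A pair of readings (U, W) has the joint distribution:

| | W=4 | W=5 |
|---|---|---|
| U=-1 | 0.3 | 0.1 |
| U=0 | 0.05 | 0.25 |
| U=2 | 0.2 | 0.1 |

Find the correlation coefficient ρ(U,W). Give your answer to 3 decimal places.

E[U] = 0.2,  E[W] = 4.45
E[UW] = 0.9
Cov(U,W) = E[UW] − E[U]E[W] = 0.9 − (0.2)(4.45) = 0.01
V(U) = 1.56,  V(W) = 0.2475
ρ = 0.01 / √(1.56·0.2475) ≈ 0.016

0.016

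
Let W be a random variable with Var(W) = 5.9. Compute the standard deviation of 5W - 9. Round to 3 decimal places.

12.145

Var(5W - 9) = (5)²·5.9 = 147.5
σ(5W - 9) = √147.5 ≈ 12.145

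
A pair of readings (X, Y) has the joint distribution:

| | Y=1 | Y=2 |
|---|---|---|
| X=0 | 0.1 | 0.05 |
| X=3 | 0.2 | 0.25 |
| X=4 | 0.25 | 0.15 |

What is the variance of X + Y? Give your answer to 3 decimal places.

E[X] = 2.95,  E[Y] = 1.45,  E[XY] = 4.3
V(X) = 10.45 − (2.95)² = 1.7475;  V(Y) = 2.35 − (1.45)² = 0.2475
Cov(X,Y) = 4.3 − (2.95)(1.45) = 0.0225
V(X + Y) = (1)²·1.7475 + (1)²·0.2475 + 2·(1)·(1)·0.0225 = 2.04

2.040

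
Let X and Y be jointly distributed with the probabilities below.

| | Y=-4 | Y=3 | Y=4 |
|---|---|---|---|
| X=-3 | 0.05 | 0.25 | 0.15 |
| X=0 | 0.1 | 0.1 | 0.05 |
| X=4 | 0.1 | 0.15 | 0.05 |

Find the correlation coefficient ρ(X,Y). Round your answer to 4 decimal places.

-0.2339

E[X] = -0.15,  E[Y] = 1.5
E[XY] = -2.45
Cov(X,Y) = E[XY] − E[X]E[Y] = -2.45 − (-0.15)(1.5) = -2.225
Var(X) = 8.8275,  Var(Y) = 10.25
ρ = -2.225 / √(8.8275·10.25) ≈ -0.2339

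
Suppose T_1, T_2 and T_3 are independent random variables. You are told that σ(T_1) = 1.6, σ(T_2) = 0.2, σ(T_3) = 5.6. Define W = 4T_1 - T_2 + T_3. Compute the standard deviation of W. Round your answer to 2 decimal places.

Var(T_1) = 2.56, Var(T_2) = 0.04, Var(T_3) = 31.36
By independence, Var(W) = (4)²Var(T_1) + (-1)²Var(T_2) + (1)²Var(T_3)
= (4)²·2.56 + (-1)²·0.04 + (1)²·31.36 = 72.36
σ(W) = √72.36 ≈ 8.51

8.51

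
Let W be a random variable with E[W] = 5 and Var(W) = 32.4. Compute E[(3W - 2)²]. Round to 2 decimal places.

E[3W - 2] = 3·5 − 2 = 13
Var(3W - 2) = (3)²·32.4 = 291.6
E[(3W - 2)²] = Var((3W - 2)) + (E[(3W - 2)])² = 291.6 + (13)² = 460.6

460.60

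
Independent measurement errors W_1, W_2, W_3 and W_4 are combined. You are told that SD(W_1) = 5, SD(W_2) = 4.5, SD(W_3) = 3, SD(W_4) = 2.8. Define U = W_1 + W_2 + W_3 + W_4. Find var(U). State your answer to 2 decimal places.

var(W_1) = 25, var(W_2) = 20.25, var(W_3) = 9, var(W_4) = 7.84
By independence, var(U) = (1)²var(W_1) + (1)²var(W_2) + (1)²var(W_3) + (1)²var(W_4)
= (1)²·25 + (1)²·20.25 + (1)²·9 + (1)²·7.84 = 62.09

62.09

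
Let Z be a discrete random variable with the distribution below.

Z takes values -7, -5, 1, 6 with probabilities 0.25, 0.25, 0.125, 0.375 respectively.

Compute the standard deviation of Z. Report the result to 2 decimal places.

E[Z] = (-7)(0.25) + (-5)(0.25) + (1)(0.125) + (6)(0.375) = -0.625
E[Z²] = (-7)²(0.25) + (-5)²(0.25) + (1)²(0.125) + (6)²(0.375) = 32.125
Var(Z) = E[Z²] − (E[Z])² = 32.125 − (-0.625)² = 31.734375
sd(Z) = √31.734375 ≈ 5.63

5.63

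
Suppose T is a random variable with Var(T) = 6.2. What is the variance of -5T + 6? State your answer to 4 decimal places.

Var(-5T + 6) = (-5)²·Var(T) = 25·6.2 = 155

155.0000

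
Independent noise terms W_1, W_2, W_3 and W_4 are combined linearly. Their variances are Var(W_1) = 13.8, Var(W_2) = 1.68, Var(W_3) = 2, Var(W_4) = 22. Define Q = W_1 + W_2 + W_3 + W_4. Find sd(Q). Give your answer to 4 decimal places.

6.2833

By independence, Var(Q) = (1)²Var(W_1) + (1)²Var(W_2) + (1)²Var(W_3) + (1)²Var(W_4)
= (1)²·13.8 + (1)²·1.68 + (1)²·2 + (1)²·22 = 39.48
sd(Q) = √39.48 ≈ 6.2833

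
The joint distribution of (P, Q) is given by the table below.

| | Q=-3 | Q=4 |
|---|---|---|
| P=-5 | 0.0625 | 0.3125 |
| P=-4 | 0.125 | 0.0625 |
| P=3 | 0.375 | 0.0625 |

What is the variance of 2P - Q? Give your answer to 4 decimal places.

E[P] = -1.3125,  E[Q] = 0.0625,  E[PQ] = -7.4375
Var(P) = 16.3125 − (-1.3125)² = 14.58984375;  Var(Q) = 12.0625 − (0.0625)² = 12.05859375
Cov(P,Q) = -7.4375 − (-1.3125)(0.0625) = -7.35546875
Var(2P - Q) = (2)²·14.58984375 + (-1)²·12.05859375 + 2·(2)·(-1)·-7.35546875 = 99.83984375

99.8398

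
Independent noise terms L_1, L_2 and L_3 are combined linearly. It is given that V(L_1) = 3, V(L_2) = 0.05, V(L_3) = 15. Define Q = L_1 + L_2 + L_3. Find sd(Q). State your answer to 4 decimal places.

4.2485

By independence, V(Q) = (1)²V(L_1) + (1)²V(L_2) + (1)²V(L_3)
= (1)²·3 + (1)²·0.05 + (1)²·15 = 18.05
sd(Q) = √18.05 ≈ 4.2485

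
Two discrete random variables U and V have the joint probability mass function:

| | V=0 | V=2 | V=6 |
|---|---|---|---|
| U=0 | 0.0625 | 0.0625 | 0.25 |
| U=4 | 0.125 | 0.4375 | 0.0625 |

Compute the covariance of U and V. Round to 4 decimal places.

E[U] = 2.5,  E[V] = 2.875
E[UV] = 5
Cov(U,V) = E[UV] − E[U]E[V] = 5 − (2.5)(2.875) = -2.1875

-2.1875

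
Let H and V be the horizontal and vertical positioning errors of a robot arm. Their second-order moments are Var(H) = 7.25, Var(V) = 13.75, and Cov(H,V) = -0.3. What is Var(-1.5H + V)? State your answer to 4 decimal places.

30.9625

Var(-1.5H + V) = (-1.5)²·Var(H) + (1)²·Var(V) + 2·(-1.5)·(1)·Cov(H,V)
= 2.25·7.25 + 1·13.75 + -3·-0.3 = 30.9625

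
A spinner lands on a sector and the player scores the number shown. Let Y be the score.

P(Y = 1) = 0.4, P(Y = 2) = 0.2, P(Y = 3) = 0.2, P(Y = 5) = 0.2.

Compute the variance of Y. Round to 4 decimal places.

E[Y] = (1)(0.4) + (2)(0.2) + (3)(0.2) + (5)(0.2) = 2.4
E[Y²] = (1)²(0.4) + (2)²(0.2) + (3)²(0.2) + (5)²(0.2) = 8
V(Y) = E[Y²] − (E[Y])² = 8 − (2.4)² = 2.24

2.2400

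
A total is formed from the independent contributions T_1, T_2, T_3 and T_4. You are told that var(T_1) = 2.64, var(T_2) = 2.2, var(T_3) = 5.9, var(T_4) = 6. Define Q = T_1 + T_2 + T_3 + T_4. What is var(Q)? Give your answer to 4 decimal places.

16.7400

By independence, var(Q) = (1)²var(T_1) + (1)²var(T_2) + (1)²var(T_3) + (1)²var(T_4)
= (1)²·2.64 + (1)²·2.2 + (1)²·5.9 + (1)²·6 = 16.74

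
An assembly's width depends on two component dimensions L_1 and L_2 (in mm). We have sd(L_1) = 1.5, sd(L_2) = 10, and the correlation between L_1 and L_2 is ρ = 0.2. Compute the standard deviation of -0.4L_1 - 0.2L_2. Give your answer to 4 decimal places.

var(L_1) = (1.5)² = 2.25;  var(L_2) = (10)² = 100
Cov(L_1,L_2) = ρ·sd(L_1)·sd(L_2) = 0.2·1.5·10 = 3
var(-0.4L_1 - 0.2L_2) = (-0.4)²·var(L_1) + (-0.2)²·var(L_2) + 2·(-0.4)·(-0.2)·Cov(L_1,L_2)
= 0.16·2.25 + 0.04·100 + 0.16·3 = 4.84
sd(-0.4L_1 - 0.2L_2) = √4.84 ≈ 2.2000

2.2000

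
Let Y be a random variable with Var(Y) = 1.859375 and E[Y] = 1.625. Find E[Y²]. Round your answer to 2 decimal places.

E[Y²] = Var(Y) + (E[Y])² = 1.859375 + (1.625)² = 4.5

4.50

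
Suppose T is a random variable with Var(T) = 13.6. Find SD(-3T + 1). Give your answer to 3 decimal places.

11.063

Var(-3T + 1) = (-3)²·13.6 = 122.4
SD(-3T + 1) = √122.4 ≈ 11.063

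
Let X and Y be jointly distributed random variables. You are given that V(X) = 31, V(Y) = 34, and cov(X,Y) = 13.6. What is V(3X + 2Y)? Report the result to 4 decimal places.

V(3X + 2Y) = (3)²·V(X) + (2)²·V(Y) + 2·(3)·(2)·cov(X,Y)
= 9·31 + 4·34 + 12·13.6 = 578.2

578.2000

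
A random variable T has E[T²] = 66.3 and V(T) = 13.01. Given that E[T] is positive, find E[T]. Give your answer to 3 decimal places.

(E[T])² = E[T²] − V(T) = 66.3 − 13.01 = 53.29
E[T] = √53.29 = 7.3

7.300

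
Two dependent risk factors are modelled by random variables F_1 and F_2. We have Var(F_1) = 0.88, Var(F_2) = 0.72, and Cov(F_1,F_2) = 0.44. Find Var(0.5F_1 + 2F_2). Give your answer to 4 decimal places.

3.9800

Var(0.5F_1 + 2F_2) = (0.5)²·Var(F_1) + (2)²·Var(F_2) + 2·(0.5)·(2)·Cov(F_1,F_2)
= 0.25·0.88 + 4·0.72 + 2·0.44 = 3.98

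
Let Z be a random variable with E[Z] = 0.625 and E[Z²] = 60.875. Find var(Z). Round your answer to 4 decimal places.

var(Z) = 60.875 − (0.625)² = 60.484375

60.4844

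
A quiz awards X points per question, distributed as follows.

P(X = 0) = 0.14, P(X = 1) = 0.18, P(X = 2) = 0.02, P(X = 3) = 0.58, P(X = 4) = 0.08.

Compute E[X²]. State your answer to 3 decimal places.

6.760

E[X²] = (0)²(0.14) + (1)²(0.18) + (2)²(0.02) + (3)²(0.58) + (4)²(0.08) = 6.76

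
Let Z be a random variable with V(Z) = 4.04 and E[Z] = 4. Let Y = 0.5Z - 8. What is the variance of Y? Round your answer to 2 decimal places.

V(0.5Z - 8) = (0.5)²·V(Z) = 0.25·4.04 = 1.01

1.01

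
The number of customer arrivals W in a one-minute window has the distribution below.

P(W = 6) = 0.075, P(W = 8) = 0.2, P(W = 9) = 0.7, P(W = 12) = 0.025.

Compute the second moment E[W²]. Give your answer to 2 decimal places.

75.80

E[W²] = (6)²(0.075) + (8)²(0.2) + (9)²(0.7) + (12)²(0.025) = 75.8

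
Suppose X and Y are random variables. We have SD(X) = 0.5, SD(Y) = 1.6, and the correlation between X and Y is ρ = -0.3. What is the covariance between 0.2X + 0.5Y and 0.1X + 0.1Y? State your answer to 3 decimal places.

Var(X) = (0.5)² = 0.25;  Var(Y) = (1.6)² = 2.56
Cov(X,Y) = ρ·SD(X)·SD(Y) = -0.3·0.5·1.6 = -0.24
Cov(0.2X + 0.5Y, 0.1X + 0.1Y) = (0.2)(0.1)Var(X) + (0.5)(0.1)Var(Y) + [(0.2)(0.1) + (0.5)(0.1)]Cov(X,Y)
= 0.02·0.25 + 0.05·2.56 + 0.07·-0.24 = 0.1162

0.116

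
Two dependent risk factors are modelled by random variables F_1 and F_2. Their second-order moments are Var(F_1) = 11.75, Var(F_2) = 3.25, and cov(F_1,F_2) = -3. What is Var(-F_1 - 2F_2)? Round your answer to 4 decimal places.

Var(-F_1 - 2F_2) = (-1)²·Var(F_1) + (-2)²·Var(F_2) + 2·(-1)·(-2)·cov(F_1,F_2)
= 1·11.75 + 4·3.25 + 4·-3 = 12.75

12.7500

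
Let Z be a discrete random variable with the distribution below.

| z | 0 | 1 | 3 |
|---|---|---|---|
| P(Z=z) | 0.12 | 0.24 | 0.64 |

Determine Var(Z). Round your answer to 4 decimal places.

E[Z] = (0)(0.12) + (1)(0.24) + (3)(0.64) = 2.16
E[Z²] = (0)²(0.12) + (1)²(0.24) + (3)²(0.64) = 6
Var(Z) = E[Z²] − (E[Z])² = 6 − (2.16)² = 1.3344

1.3344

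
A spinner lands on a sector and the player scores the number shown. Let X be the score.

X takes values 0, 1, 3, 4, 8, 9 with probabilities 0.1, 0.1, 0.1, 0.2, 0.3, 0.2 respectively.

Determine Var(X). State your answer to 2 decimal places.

E[X] = (0)(0.1) + (1)(0.1) + (3)(0.1) + (4)(0.2) + (8)(0.3) + (9)(0.2) = 5.4
E[X²] = (0)²(0.1) + (1)²(0.1) + (3)²(0.1) + (4)²(0.2) + (8)²(0.3) + (9)²(0.2) = 39.6
Var(X) = E[X²] − (E[X])² = 39.6 − (5.4)² = 10.44

10.44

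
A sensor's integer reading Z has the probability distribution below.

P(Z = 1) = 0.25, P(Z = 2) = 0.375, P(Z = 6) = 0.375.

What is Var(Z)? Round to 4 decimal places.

4.6875

E[Z] = (1)(0.25) + (2)(0.375) + (6)(0.375) = 3.25
E[Z²] = (1)²(0.25) + (2)²(0.375) + (6)²(0.375) = 15.25
Var(Z) = E[Z²] − (E[Z])² = 15.25 − (3.25)² = 4.6875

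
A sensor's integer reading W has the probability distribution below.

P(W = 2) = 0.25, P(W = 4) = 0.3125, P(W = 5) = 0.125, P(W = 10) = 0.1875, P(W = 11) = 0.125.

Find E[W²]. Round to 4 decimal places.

E[W²] = (2)²(0.25) + (4)²(0.3125) + (5)²(0.125) + (10)²(0.1875) + (11)²(0.125) = 43

43.0000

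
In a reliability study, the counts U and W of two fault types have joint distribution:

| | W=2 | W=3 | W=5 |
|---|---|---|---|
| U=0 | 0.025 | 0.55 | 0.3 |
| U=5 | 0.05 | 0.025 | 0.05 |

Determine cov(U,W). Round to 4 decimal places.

-0.1406

E[U] = 0.625,  E[W] = 3.625
E[UW] = 2.125
cov(U,W) = E[UW] − E[U]E[W] = 2.125 − (0.625)(3.625) = -0.140625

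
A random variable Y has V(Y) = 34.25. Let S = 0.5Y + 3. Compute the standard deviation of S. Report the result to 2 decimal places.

2.93

V(0.5Y + 3) = (0.5)²·34.25 = 8.5625
SD(S) = √8.5625 ≈ 2.93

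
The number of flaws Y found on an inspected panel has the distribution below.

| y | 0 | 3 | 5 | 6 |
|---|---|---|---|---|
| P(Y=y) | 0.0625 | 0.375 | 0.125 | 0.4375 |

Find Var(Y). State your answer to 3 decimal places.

3.109

E[Y] = (0)(0.0625) + (3)(0.375) + (5)(0.125) + (6)(0.4375) = 4.375
E[Y²] = (0)²(0.0625) + (3)²(0.375) + (5)²(0.125) + (6)²(0.4375) = 22.25
Var(Y) = E[Y²] − (E[Y])² = 22.25 − (4.375)² = 3.109375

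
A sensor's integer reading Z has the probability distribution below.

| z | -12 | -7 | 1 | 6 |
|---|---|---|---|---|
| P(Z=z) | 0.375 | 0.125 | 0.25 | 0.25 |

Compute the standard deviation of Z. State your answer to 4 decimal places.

7.4990

E[Z] = (-12)(0.375) + (-7)(0.125) + (1)(0.25) + (6)(0.25) = -3.625
E[Z²] = (-12)²(0.375) + (-7)²(0.125) + (1)²(0.25) + (6)²(0.25) = 69.375
Var(Z) = E[Z²] − (E[Z])² = 69.375 − (-3.625)² = 56.234375
SD(Z) = √56.234375 ≈ 7.4990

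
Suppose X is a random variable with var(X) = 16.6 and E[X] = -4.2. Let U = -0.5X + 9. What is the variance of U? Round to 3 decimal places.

4.150

var(-0.5X + 9) = (-0.5)²·var(X) = 0.25·16.6 = 4.15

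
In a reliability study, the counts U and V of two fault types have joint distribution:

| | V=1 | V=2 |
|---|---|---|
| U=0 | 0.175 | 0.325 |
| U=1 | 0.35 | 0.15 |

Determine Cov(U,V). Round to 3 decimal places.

-0.088

E[U] = 0.5,  E[V] = 1.475
E[UV] = 0.65
Cov(U,V) = E[UV] − E[U]E[V] = 0.65 − (0.5)(1.475) = -0.0875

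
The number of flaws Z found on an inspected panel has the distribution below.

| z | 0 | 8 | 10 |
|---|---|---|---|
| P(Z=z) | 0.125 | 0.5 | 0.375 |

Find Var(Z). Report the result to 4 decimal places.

E[Z] = (0)(0.125) + (8)(0.5) + (10)(0.375) = 7.75
E[Z²] = (0)²(0.125) + (8)²(0.5) + (10)²(0.375) = 69.5
Var(Z) = E[Z²] − (E[Z])² = 69.5 − (7.75)² = 9.4375

9.4375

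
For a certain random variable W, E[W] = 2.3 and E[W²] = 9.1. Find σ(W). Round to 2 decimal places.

V(W) = 9.1 − (2.3)² = 3.81
σ(W) = √3.81 ≈ 1.95

1.95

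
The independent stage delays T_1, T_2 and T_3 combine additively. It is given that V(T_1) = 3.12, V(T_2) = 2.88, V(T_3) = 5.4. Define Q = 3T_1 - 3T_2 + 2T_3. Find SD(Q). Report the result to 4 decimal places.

By independence, V(Q) = (3)²V(T_1) + (-3)²V(T_2) + (2)²V(T_3)
= (3)²·3.12 + (-3)²·2.88 + (2)²·5.4 = 75.6
SD(Q) = √75.6 ≈ 8.6948

8.6948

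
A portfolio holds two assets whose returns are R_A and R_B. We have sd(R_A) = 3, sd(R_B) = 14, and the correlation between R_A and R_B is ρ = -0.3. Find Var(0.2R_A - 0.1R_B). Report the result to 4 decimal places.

2.8240

Var(R_A) = (3)² = 9;  Var(R_B) = (14)² = 196
cov(R_A,R_B) = ρ·sd(R_A)·sd(R_B) = -0.3·3·14 = -12.6
Var(0.2R_A - 0.1R_B) = (0.2)²·Var(R_A) + (-0.1)²·Var(R_B) + 2·(0.2)·(-0.1)·cov(R_A,R_B)
= 0.04·9 + 0.01·196 + -0.04·-12.6 = 2.824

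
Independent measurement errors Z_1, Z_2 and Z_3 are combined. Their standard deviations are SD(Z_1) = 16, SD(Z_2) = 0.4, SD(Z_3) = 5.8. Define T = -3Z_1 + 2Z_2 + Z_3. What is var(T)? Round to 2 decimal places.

var(Z_1) = 256, var(Z_2) = 0.16, var(Z_3) = 33.64
By independence, var(T) = (-3)²var(Z_1) + (2)²var(Z_2) + (1)²var(Z_3)
= (-3)²·256 + (2)²·0.16 + (1)²·33.64 = 2338.28

2338.28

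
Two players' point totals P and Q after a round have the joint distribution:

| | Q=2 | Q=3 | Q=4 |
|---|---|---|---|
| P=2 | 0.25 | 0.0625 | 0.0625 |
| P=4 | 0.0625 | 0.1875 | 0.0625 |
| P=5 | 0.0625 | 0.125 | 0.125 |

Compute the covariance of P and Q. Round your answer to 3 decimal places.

E[P] = 3.5625,  E[Q] = 2.875
E[PQ] = 10.625
Cov(P,Q) = E[PQ] − E[P]E[Q] = 10.625 − (3.5625)(2.875) = 0.3828125

0.383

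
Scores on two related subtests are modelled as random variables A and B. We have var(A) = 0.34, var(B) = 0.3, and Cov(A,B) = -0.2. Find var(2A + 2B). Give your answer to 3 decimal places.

var(2A + 2B) = (2)²·var(A) + (2)²·var(B) + 2·(2)·(2)·Cov(A,B)
= 4·0.34 + 4·0.3 + 8·-0.2 = 0.96

0.960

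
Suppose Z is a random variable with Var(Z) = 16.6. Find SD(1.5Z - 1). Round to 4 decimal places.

Var(1.5Z - 1) = (1.5)²·16.6 = 37.35
SD(1.5Z - 1) = √37.35 ≈ 6.1115

6.1115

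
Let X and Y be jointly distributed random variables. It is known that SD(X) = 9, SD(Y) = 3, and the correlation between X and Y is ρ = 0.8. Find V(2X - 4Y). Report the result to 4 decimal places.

122.4000

V(X) = (9)² = 81;  V(Y) = (3)² = 9
Cov(X,Y) = ρ·SD(X)·SD(Y) = 0.8·9·3 = 21.6
V(2X - 4Y) = (2)²·V(X) + (-4)²·V(Y) + 2·(2)·(-4)·Cov(X,Y)
= 4·81 + 16·9 + -16·21.6 = 122.4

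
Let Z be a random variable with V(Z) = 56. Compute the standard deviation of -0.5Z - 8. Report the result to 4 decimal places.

3.7417

V(-0.5Z - 8) = (-0.5)²·56 = 14
SD(-0.5Z - 8) = √14 ≈ 3.7417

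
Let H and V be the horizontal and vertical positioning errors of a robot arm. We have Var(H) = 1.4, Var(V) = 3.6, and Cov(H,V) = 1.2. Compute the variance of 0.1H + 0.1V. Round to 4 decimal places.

0.0740

Var(0.1H + 0.1V) = (0.1)²·Var(H) + (0.1)²·Var(V) + 2·(0.1)·(0.1)·Cov(H,V)
= 0.01·1.4 + 0.01·3.6 + 0.02·1.2 = 0.074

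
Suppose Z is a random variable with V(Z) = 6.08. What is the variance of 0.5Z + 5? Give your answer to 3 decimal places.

1.520

V(0.5Z + 5) = (0.5)²·V(Z) = 0.25·6.08 = 1.52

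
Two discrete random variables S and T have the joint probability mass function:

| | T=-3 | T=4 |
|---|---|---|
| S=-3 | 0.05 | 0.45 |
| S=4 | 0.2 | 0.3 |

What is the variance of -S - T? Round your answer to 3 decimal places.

E[S] = 0.5,  E[T] = 2.25,  E[ST] = -2.55
V(S) = 12.5 − (0.5)² = 12.25;  V(T) = 14.25 − (2.25)² = 9.1875
Cov(S,T) = -2.55 − (0.5)(2.25) = -3.675
V(-S - T) = (-1)²·12.25 + (-1)²·9.1875 + 2·(-1)·(-1)·-3.675 = 14.0875

14.088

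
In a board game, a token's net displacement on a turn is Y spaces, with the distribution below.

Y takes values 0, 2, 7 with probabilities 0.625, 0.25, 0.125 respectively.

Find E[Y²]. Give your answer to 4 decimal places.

7.1250

E[Y²] = (0)²(0.625) + (2)²(0.25) + (7)²(0.125) = 7.125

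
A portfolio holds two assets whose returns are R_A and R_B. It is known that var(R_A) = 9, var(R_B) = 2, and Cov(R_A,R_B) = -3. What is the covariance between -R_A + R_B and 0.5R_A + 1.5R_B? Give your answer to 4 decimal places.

Cov(-R_A + R_B, 0.5R_A + 1.5R_B) = (-1)(0.5)var(R_A) + (1)(1.5)var(R_B) + [(-1)(1.5) + (1)(0.5)]Cov(R_A,R_B)
= -0.5·9 + 1.5·2 + -1·-3 = 1.5

1.5000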